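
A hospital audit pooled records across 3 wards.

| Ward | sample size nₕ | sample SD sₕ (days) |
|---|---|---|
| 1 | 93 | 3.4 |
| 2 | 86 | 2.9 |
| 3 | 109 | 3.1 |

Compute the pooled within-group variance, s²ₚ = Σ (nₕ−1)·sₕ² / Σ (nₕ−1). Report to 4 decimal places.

Degrees of freedom: 92 + 85 + 108 = 285.
Σ(nₕ−1)sₕ² = 92·11.56 + 85·8.41 + 108·9.61 = 2816.25.
s²ₚ = 2816.25 / 285 = 9.881579... → 9.8816.

9.8816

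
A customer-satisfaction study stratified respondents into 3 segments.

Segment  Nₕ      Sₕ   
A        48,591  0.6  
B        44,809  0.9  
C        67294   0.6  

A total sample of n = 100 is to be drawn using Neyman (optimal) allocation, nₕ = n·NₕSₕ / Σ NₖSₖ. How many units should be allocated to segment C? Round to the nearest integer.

37

A: NₕSₕ = 48591·0.6 = 29154.6
B: NₕSₕ = 44809·0.9 = 40328.1
C: NₕSₕ = 67294·0.6 = 40376.4
Σ NₕSₕ = 109859.1.
n_C = 100·40376.4/109859.1 = 36.753... → 37.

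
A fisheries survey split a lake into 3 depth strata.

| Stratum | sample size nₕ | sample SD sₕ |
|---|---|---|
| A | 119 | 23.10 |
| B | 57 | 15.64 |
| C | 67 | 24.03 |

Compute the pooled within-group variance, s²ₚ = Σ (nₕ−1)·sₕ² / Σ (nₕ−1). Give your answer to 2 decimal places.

A: (119−1)·23.10² = 118·533.61 = 62965.98
B: (57−1)·15.64² = 56·244.6096 = 13698.1376
C: (67−1)·24.03² = 66·577.4409 = 38111.0994
Numerator = 114775.217; denominator = Σ(nₕ−1) = 240.
s²ₚ = 114775.217/240 = 478.2301... → 478.23.

478.23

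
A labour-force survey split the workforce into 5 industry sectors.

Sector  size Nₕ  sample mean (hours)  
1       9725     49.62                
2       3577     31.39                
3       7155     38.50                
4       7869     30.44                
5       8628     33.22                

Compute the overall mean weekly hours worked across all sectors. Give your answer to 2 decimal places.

N = 36954; weights Wₕ = Nₕ/N = (0.2632, 0.0968, 0.1936, 0.2129, 0.2335).
x̄_st = Σ Wₕ·x̄ₕ = 0.2632·49.62 + 0.0968·31.39 + 0.1936·38.50 + 0.2129·30.44 + 0.2335·33.22 ≈ 37.7891...
→ 37.79.

37.79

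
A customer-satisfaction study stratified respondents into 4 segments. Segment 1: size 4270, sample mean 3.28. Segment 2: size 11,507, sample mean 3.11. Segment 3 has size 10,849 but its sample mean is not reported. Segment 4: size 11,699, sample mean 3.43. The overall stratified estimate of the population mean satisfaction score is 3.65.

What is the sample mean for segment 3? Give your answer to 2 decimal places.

N = 4270 + 11507 + 10849 + 11699 = 38325.
Overall total = μ·N = 3.65·38325 = 139886.25.
Subtract the known strata: 4270·3.28 + 11507·3.11 + 11699·3.43 = 89919.94.
Remaining total for segment 3: 139886.25 − 89919.94 = 49966.31.
Divide by its size: 49966.31 / 10849 = 4.6056... → 4.61.

4.61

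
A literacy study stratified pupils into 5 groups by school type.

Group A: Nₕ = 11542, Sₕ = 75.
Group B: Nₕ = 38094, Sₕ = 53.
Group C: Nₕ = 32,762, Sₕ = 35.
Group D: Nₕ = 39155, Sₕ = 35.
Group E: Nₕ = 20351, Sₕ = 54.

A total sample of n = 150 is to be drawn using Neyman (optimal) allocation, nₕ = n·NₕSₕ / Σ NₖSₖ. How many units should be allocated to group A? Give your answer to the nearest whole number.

A: NₕSₕ = 11542·75 = 865650
B: NₕSₕ = 38094·53 = 2018982
C: NₕSₕ = 32762·35 = 1146670
D: NₕSₕ = 39155·35 = 1370425
E: NₕSₕ = 20351·54 = 1098954
Σ NₕSₕ = 6500681.
n_A = 150·865650/6500681 = 19.974... → 20.

20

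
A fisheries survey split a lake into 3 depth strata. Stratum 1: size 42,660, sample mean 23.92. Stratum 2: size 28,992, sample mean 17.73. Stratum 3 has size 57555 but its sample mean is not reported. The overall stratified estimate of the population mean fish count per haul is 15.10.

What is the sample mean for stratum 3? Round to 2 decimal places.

Σ Nₕx̄ₕ = N·μ, so 57555·x̄_3 = 129207·15.10 − (42660·23.92 + 28992·17.73).
= 1951025.7 − 1534455.36 = 416570.34.
x̄_3 = 416570.34 / 57555 = 7.2378... → 7.24.

7.24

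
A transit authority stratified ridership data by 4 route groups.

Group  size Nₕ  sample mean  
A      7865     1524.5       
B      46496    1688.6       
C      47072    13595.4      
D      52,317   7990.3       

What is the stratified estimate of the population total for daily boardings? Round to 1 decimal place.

A: 7865·1524.5 = 11990192.5
B: 46496·1688.6 = 78513145.6
C: 47072·13595.4 = 639962668.8
D: 52317·7990.3 = 418028525.1
τ̂ = Σ Nₕx̄ₕ = 1148494532.0.

1148494532.0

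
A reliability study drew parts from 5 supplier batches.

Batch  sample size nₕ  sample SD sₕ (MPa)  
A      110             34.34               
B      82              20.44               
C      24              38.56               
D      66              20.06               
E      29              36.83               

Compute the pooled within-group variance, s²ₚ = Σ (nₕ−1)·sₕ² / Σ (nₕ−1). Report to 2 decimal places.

Degrees of freedom: 109 + 81 + 23 + 65 + 28 = 306.
Σ(nₕ−1)sₕ² = 109·1179.2356 + 81·417.7936 + 23·1486.8736 + 65·402.4036 + 28·1356.4489 = 260712.858.
s²ₚ = 260712.858 / 306 = 852.0028... → 852.00.

852.00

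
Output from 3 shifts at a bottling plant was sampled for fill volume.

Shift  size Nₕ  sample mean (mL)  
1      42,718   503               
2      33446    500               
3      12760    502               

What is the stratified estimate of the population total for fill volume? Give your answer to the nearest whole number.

44615674

1: 42718·503 = 21487154
2: 33446·500 = 16723000
3: 12760·502 = 6405520
τ̂ = Σ Nₕx̄ₕ = 44615674.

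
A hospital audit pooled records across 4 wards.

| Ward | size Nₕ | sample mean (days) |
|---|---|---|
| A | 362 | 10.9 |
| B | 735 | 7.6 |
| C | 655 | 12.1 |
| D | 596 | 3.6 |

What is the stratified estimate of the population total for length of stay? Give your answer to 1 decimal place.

19602.9

A: 362·10.9 = 3945.8
B: 735·7.6 = 5586
C: 655·12.1 = 7925.5
D: 596·3.6 = 2145.6
τ̂ = Σ Nₕx̄ₕ = 19602.9.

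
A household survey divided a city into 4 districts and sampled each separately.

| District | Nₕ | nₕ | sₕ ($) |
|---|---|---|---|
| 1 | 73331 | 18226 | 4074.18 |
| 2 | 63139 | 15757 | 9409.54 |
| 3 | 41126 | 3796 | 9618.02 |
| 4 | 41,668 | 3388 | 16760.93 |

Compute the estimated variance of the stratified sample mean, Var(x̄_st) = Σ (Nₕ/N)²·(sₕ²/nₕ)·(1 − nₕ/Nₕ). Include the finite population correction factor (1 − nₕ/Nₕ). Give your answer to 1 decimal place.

3955.4

N = 219264. Term for each stratum: Wₕ²sₕ²/nₕ·(1−nₕ/Nₕ).
Var(x̄_st) = 76.5479 + 349.6549 + 778.1887 + 2751.0136 = 3955.4052 → 3955.4.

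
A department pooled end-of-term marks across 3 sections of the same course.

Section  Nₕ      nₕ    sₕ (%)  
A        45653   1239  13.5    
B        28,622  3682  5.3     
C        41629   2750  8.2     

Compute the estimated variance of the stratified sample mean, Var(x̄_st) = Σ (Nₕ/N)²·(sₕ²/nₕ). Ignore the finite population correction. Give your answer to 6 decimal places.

0.026441

N = 115904. Term for each stratum: Wₕ²sₕ²/nₕ.
Var(x̄_st) = 0.022821176 + 0.000465234 + 0.003154206 = 0.026440616 → 0.026441.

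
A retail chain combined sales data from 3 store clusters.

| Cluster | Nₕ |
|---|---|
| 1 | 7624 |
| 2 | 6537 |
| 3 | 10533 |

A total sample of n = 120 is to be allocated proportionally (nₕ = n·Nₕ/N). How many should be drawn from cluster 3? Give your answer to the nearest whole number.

51

N = 7624 + 6537 + 10533 = 24694.
n_3 = 120·10533/24694 = 51.185... → 51.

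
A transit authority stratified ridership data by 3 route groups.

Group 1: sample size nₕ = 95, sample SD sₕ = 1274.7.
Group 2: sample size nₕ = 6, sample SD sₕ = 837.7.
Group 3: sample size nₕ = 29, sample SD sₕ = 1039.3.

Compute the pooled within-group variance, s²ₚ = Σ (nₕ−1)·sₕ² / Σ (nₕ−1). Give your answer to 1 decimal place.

Degrees of freedom: 94 + 5 + 28 = 127.
Σ(nₕ−1)sₕ² = 94·1624860.09 + 5·701741.29 + 28·1080144.49 = 186489600.63.
s²ₚ = 186489600.63 / 127 = 1468422.052... → 1468422.1.

1468422.1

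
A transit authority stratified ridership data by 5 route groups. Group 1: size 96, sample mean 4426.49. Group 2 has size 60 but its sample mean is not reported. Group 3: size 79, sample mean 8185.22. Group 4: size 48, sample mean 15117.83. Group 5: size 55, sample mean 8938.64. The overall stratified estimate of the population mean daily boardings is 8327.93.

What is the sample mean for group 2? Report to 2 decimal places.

8766.40

N = 96 + 60 + 79 + 48 + 55 = 338.
Overall total = μ·N = 8327.93·338 = 2814840.34.
Subtract the known strata: 96·4426.49 + 79·8185.22 + 48·15117.83 + 55·8938.64 = 2288856.46.
Remaining total for group 2: 2814840.34 − 2288856.46 = 525983.88.
Divide by its size: 525983.88 / 60 = 8766.398 → 8766.40.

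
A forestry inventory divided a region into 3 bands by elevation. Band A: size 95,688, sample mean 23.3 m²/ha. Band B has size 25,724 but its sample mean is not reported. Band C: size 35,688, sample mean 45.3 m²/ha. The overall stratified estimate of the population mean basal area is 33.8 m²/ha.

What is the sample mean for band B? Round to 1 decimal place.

Σ Nₕx̄ₕ = N·μ, so 25724·x̄_B = 157100·33.8 − (95688·23.3 + 35688·45.3).
= 5309980 − 3846196.8 = 1463783.2.
x̄_B = 1463783.2 / 25724 = 56.903... → 56.9.

56.9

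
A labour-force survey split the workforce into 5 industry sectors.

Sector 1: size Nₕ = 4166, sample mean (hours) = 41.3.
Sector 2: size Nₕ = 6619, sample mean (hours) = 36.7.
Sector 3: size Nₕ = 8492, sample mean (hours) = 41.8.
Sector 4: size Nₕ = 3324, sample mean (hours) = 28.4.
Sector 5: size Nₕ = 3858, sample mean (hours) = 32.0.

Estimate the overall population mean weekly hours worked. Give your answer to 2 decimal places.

37.33

x̄_st = (Σ Nₕx̄ₕ) / (Σ Nₕ) = (4166·41.3 + 6619·36.7 + 8492·41.8 + 3324·28.4 + 3858·32.0) / 26459
= 987796.3 / 26459 = 37.3331... → 37.33.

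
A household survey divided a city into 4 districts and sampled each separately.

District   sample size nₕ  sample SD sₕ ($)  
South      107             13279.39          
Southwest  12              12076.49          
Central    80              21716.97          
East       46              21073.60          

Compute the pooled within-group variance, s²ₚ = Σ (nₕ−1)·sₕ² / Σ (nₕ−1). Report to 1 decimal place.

321740226.7

South: (107−1)·13279.39² = 106·176342198.7721 = 18692273069.8426
Southwest: (12−1)·12076.49² = 11·145841610.7201 = 1604257717.9211
Central: (80−1)·21716.97² = 79·471626785.9809 = 37258516092.4911
East: (46−1)·21073.60² = 45·444096616.96 = 19984347763.2
Numerator = 77539394643.4548; denominator = Σ(nₕ−1) = 241.
s²ₚ = 77539394643.4548/241 = 321740226.736... → 321740226.7.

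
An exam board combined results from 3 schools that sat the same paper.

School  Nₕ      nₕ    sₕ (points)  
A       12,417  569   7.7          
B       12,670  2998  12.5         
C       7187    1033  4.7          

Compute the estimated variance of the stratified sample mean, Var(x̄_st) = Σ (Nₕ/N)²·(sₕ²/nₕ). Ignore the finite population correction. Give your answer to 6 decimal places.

N = 32274. Term for each stratum: Wₕ²sₕ²/nₕ.
Var(x̄_st) = 0.015423998 + 0.008032228 + 0.001060438 = 0.024516664 → 0.024517.

0.024517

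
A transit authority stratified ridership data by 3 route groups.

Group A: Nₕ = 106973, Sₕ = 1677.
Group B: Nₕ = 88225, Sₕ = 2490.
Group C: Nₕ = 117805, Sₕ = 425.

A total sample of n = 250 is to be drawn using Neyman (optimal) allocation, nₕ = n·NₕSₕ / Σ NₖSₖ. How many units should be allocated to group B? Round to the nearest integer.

A: NₕSₕ = 106973·1677 = 179393721
B: NₕSₕ = 88225·2490 = 219680250
C: NₕSₕ = 117805·425 = 50067125
Σ NₕSₕ = 449141096.
n_B = 250·219680250/449141096 = 122.278... → 122.

122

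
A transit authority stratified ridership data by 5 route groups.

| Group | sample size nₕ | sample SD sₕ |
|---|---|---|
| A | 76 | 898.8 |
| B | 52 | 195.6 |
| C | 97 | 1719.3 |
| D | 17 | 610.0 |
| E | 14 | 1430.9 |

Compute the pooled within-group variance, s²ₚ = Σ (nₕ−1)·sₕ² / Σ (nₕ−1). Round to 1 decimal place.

A: (76−1)·898.8² = 75·807841.44 = 60588108
B: (52−1)·195.6² = 51·38259.36 = 1951227.36
C: (97−1)·1719.3² = 96·2955992.49 = 283775279.04
D: (17−1)·610.0² = 16·372100 = 5953600
E: (14−1)·1430.9² = 13·2047474.81 = 26617172.53
Numerator = 378885386.93; denominator = Σ(nₕ−1) = 251.
s²ₚ = 378885386.93/251 = 1509503.534... → 1509503.5.

1509503.5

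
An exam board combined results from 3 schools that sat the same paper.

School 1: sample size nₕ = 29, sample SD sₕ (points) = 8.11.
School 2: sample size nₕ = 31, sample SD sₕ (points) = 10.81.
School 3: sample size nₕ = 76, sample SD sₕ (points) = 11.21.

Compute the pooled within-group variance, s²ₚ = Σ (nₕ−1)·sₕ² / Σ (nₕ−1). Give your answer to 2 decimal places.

Degrees of freedom: 28 + 30 + 75 = 133.
Σ(nₕ−1)sₕ² = 28·65.7721 + 30·116.8561 + 75·125.6641 = 14772.1093.
s²ₚ = 14772.1093 / 133 = 111.0685... → 111.07.

111.07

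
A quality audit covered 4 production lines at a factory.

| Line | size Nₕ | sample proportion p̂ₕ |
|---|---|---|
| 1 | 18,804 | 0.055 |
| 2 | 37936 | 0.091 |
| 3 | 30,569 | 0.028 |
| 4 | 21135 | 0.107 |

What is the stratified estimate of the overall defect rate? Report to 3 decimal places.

0.070

Wₕ = Nₕ/N with N = 108444: 0.1734, 0.3498, 0.2819, 0.1949.
p̂_st = 0.1734·0.055 + 0.3498·0.091 + 0.2819·0.028 + 0.1949·0.107 ≈ 0.07012... → 0.070.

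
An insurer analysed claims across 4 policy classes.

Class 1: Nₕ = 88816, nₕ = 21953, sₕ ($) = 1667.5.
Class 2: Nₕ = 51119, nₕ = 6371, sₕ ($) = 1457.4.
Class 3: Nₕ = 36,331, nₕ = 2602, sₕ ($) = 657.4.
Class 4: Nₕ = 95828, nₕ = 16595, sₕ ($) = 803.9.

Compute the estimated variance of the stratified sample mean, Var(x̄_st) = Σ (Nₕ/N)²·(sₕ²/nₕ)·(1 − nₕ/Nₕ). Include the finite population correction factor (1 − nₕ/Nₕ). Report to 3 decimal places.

N = 272094; Wₕ = Nₕ/N.
class 1: (88816/272094)²·1667.5²/21953·(1 − 21953/88816) = 10.159608
class 2: (51119/272094)²·1457.4²/6371·(1 − 6371/51119) = 10.300729
class 3: (36331/272094)²·657.4²/2602·(1 − 2602/36331) = 2.749128
class 4: (95828/272094)²·803.9²/16595·(1 − 16595/95828) = 3.993810
Sum = 27.203275 → 27.203.

27.203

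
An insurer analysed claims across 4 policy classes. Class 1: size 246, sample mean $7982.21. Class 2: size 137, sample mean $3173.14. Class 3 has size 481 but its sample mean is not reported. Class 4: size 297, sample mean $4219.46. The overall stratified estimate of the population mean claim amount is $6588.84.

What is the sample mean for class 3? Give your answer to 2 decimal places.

N = 246 + 137 + 481 + 297 = 1161.
Overall total = μ·N = 6588.84·1161 = 7649643.24.
Subtract the known strata: 246·7982.21 + 137·3173.14 + 297·4219.46 = 3651523.46.
Remaining total for class 3: 7649643.24 − 3651523.46 = 3998119.78.
Divide by its size: 3998119.78 / 481 = 8312.0993... → 8312.10.

8312.10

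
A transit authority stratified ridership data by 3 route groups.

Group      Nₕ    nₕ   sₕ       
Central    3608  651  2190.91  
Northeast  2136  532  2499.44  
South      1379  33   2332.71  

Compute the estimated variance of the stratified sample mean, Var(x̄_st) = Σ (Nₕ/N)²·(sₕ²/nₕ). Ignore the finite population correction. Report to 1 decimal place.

N = 7123; Wₕ = Nₕ/N.
group Central: (3608/7123)²·2190.91²/651 = 1891.8002
group Northeast: (2136/7123)²·2499.44²/532 = 1055.9671
group South: (1379/7123)²·2332.71²/33 = 6180.3092
Sum = 9128.0765 → 9128.1.

9128.1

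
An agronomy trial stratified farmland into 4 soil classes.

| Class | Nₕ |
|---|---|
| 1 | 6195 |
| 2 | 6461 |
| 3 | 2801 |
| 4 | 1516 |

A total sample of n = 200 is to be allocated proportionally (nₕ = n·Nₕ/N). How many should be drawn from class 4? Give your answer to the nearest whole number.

Share of class 4 = 1516/16973 = 0.08932.
Allocate 200 × 0.08932 = 17.864... → 18.

18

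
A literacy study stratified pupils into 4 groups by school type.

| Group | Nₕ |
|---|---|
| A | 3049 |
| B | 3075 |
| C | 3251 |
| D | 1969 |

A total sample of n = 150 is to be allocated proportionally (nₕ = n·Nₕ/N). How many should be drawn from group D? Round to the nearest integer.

26

Share of group D = 1969/11344 = 0.17357.
Allocate 150 × 0.17357 = 26.036... → 26.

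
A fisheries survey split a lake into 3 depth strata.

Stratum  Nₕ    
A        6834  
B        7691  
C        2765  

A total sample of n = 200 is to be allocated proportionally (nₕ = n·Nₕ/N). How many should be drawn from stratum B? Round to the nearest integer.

Share of stratum B = 7691/17290 = 0.44482.
Allocate 200 × 0.44482 = 88.965... → 89.

89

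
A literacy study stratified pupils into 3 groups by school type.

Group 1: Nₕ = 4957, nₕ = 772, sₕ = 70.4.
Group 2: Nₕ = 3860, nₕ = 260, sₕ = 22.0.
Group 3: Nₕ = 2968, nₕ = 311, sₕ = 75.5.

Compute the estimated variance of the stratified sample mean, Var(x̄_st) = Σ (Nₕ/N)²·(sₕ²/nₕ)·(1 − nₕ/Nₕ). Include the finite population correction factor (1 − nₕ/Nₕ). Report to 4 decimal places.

N = 11785; Wₕ = Nₕ/N.
group 1: (4957/11785)²·70.4²/772·(1 − 772/4957) = 0.9589219
group 2: (3860/11785)²·22.0²/260·(1 − 260/3860) = 0.1862527
group 3: (2968/11785)²·75.5²/311·(1 − 311/2968) = 1.0407102
Sum = 2.1858848 → 2.1859.

2.1859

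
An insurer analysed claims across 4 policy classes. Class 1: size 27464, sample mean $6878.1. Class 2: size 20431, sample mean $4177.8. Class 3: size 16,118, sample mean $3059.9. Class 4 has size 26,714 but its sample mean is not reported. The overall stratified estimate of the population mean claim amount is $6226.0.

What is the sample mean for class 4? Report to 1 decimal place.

Σ Nₕx̄ₕ = N·μ, so 26714·x̄_4 = 90727·6226.0 − (27464·6878.1 + 20431·4177.8 + 16118·3059.9).
= 564866302 − 323576238.4 = 241290063.6.
x̄_4 = 241290063.6 / 26714 = 9032.345... → 9032.3.

9032.3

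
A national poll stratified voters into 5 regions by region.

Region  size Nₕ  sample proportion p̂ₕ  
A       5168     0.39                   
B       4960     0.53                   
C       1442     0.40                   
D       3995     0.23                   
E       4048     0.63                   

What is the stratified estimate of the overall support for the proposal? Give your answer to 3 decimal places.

Wₕ = Nₕ/N with N = 19613: 0.2635, 0.2529, 0.0735, 0.2037, 0.2064.
p̂_st = 0.2635·0.39 + 0.2529·0.53 + 0.0735·0.40 + 0.2037·0.23 + 0.2064·0.63 ≈ 0.44308... → 0.443.

0.443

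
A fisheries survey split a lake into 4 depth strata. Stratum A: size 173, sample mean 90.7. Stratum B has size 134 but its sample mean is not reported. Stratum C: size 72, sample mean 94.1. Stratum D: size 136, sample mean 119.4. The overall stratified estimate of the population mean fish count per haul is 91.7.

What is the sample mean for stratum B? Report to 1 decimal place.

N = 173 + 134 + 72 + 136 = 515.
Overall total = μ·N = 91.7·515 = 47225.5.
Subtract the known strata: 173·90.7 + 72·94.1 + 136·119.4 = 38704.7.
Remaining total for stratum B: 47225.5 − 38704.7 = 8520.8.
Divide by its size: 8520.8 / 134 = 63.588... → 63.6.

63.6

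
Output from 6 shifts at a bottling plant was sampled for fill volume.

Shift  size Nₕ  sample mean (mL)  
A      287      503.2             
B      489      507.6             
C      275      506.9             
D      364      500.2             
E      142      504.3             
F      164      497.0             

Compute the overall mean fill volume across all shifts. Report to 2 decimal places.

503.91

N = 287 + 489 + 275 + 364 + 142 + 164 = 1721.
The stratified mean weights each stratum mean by its population share Nₕ/N.
Σ Nₕx̄ₕ = 287·503.2 + 489·507.6 + 275·506.9 + 364·500.2 + 142·504.3 + 164·497.0 = 144418.4 + 248216.4 + 139397.5 + 182072.8 + 71610.6 + 81508 = 867223.7.
Divide by N: 867223.7 / 1721 = 503.9069... → 503.91.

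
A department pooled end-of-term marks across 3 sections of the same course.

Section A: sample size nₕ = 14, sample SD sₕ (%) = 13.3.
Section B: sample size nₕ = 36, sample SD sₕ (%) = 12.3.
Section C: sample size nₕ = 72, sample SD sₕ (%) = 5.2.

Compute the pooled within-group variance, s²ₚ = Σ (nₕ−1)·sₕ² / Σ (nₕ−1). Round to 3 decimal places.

79.954

Degrees of freedom: 13 + 35 + 71 = 119.
Σ(nₕ−1)sₕ² = 13·176.89 + 35·151.29 + 71·27.04 = 9514.56.
s²ₚ = 9514.56 / 119 = 79.95429... → 79.954.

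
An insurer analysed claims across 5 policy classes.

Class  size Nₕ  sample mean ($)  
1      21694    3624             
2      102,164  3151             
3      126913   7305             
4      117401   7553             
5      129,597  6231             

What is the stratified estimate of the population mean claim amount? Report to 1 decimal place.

6070.9

x̄_st = (Σ Nₕx̄ₕ) / (Σ Nₕ) = (21694·3624 + 102164·3151 + 126913·7305 + 117401·7553 + 129597·6231) / 497769
= 3021885945 / 497769 = 6070.860... → 6070.9.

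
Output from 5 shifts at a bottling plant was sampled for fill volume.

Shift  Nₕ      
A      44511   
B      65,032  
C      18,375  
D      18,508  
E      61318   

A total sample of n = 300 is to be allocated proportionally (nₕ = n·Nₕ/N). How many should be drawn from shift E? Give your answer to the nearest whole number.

89

N = 44511 + 65032 + 18375 + 18508 + 61318 = 207744.
n_E = 300·61318/207744 = 88.548... → 89.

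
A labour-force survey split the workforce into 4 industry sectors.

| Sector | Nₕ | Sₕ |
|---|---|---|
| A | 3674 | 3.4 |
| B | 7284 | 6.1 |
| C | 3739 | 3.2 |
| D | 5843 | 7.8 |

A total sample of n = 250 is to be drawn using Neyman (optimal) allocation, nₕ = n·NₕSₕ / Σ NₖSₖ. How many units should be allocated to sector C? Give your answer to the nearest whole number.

26

Σ NₕSₕ = 3674·3.4 + 7284·6.1 + 3739·3.2 + 5843·7.8 = 114464.2.
Share for C: 11964.8/114464.2 = 0.10453.
n_C = 250 × 0.10453 = 26.132... → 26.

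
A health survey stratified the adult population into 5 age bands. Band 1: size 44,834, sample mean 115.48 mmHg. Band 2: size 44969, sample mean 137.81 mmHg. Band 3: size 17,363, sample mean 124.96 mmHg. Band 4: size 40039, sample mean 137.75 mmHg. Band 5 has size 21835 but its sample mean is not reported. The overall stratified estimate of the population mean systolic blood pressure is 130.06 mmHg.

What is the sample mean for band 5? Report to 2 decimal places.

N = 44834 + 44969 + 17363 + 40039 + 21835 = 169040.
Overall total = μ·N = 130.06·169040 = 21985342.4.
Subtract the known strata: 44834·115.48 + 44969·137.81 + 17363·124.96 + 40039·137.75 = 19059660.94.
Remaining total for band 5: 21985342.4 − 19059660.94 = 2925681.46.
Divide by its size: 2925681.46 / 21835 = 133.9904... → 133.99.

133.99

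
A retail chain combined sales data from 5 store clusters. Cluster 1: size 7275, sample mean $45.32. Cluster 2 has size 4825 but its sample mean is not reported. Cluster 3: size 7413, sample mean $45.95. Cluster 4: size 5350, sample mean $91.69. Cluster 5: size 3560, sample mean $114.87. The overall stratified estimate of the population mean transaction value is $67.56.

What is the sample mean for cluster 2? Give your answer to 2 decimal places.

72.63

N = 7275 + 4825 + 7413 + 5350 + 3560 = 28423.
Overall total = μ·N = 67.56·28423 = 1920257.88.
Subtract the known strata: 7275·45.32 + 7413·45.95 + 5350·91.69 + 3560·114.87 = 1569809.05.
Remaining total for cluster 2: 1920257.88 − 1569809.05 = 350448.83.
Divide by its size: 350448.83 / 4825 = 72.6319... → 72.63.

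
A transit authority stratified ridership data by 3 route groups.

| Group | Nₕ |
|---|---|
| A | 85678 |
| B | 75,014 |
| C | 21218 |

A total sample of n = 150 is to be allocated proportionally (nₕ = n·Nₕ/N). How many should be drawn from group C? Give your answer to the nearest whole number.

N = 85678 + 75014 + 21218 = 181910.
n_C = 150·21218/181910 = 17.496... → 17.

17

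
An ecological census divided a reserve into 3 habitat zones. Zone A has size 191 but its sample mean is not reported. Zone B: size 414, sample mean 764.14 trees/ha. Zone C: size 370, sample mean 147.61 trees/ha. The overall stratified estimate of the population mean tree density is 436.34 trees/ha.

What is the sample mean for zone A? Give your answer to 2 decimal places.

285.14

Σ Nₕx̄ₕ = N·μ, so 191·x̄_A = 975·436.34 − (414·764.14 + 370·147.61).
= 425431.5 − 370969.66 = 54461.84.
x̄_A = 54461.84 / 191 = 285.1405... → 285.14.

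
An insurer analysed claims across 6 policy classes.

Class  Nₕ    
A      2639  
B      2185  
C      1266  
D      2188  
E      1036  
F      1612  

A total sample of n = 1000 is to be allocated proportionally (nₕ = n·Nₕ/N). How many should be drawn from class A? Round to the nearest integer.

Share of class A = 2639/10926 = 0.24153.
Allocate 1000 × 0.24153 = 241.534... → 242.

242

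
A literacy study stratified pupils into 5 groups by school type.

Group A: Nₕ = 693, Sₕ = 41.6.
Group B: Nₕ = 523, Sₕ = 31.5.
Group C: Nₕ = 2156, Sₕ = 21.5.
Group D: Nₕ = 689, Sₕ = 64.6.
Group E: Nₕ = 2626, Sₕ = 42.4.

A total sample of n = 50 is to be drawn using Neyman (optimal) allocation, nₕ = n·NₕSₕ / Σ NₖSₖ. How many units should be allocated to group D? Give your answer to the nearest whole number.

9

Σ NₕSₕ = 693·41.6 + 523·31.5 + 2156·21.5 + 689·64.6 + 2626·42.4 = 247509.1.
Share for D: 44509.4/247509.1 = 0.17983.
n_D = 50 × 0.17983 = 8.991... → 9.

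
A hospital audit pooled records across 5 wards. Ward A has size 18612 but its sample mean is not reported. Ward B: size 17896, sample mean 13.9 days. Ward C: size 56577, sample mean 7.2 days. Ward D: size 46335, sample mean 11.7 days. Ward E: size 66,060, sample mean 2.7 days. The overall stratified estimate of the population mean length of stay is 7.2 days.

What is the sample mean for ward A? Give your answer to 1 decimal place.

5.5

N = 18612 + 17896 + 56577 + 46335 + 66060 = 205480.
Overall total = μ·N = 7.2·205480 = 1479456.
Subtract the known strata: 17896·13.9 + 56577·7.2 + 46335·11.7 + 66060·2.7 = 1376590.3.
Remaining total for ward A: 1479456 − 1376590.3 = 102865.7.
Divide by its size: 102865.7 / 18612 = 5.527... → 5.5.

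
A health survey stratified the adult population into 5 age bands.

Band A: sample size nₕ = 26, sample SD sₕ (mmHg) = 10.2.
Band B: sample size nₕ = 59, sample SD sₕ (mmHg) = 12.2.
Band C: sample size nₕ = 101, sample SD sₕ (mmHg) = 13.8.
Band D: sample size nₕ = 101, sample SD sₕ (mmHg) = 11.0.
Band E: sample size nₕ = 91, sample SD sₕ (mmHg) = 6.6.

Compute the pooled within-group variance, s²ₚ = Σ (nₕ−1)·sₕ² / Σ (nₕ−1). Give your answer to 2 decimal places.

Degrees of freedom: 25 + 58 + 100 + 100 + 90 = 373.
Σ(nₕ−1)sₕ² = 25·104.04 + 58·148.84 + 100·190.44 + 100·121 + 90·43.56 = 46298.12.
s²ₚ = 46298.12 / 373 = 124.1236... → 124.12.

124.12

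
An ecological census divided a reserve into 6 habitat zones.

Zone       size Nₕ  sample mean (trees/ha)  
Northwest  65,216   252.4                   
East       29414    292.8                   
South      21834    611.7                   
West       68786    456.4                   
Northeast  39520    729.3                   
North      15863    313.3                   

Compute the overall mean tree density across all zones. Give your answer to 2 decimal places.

430.59

N = 240633; weights Wₕ = Nₕ/N = (0.2710, 0.1222, 0.0907, 0.2859, 0.1642, 0.0659).
x̄_st = Σ Wₕ·x̄ₕ = 0.2710·252.4 + 0.1222·292.8 + 0.0907·611.7 + 0.2859·456.4 + 0.1642·729.3 + 0.0659·313.3 ≈ 430.5916...
→ 430.59.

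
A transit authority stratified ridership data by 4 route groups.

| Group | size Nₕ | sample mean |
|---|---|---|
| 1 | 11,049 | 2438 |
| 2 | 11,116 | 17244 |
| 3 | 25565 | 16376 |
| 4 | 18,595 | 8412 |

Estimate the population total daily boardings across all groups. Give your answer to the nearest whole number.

793695346

1: 11049·2438 = 26937462
2: 11116·17244 = 191684304
3: 25565·16376 = 418652440
4: 18595·8412 = 156421140
τ̂ = Σ Nₕx̄ₕ = 793695346.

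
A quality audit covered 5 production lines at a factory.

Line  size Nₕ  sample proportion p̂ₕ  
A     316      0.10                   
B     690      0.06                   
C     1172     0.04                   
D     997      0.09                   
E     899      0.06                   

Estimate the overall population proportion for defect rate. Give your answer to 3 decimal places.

0.065

N = 316 + 690 + 1172 + 997 + 899 = 4074.
Overall proportion = Σ (Nₕ/N)·p̂ₕ.
Σ Nₕp̂ₕ = 31.6 + 41.4 + 46.88 + 89.73 + 53.94 = 263.55.
263.55 / 4074 = 0.06469... → 0.065.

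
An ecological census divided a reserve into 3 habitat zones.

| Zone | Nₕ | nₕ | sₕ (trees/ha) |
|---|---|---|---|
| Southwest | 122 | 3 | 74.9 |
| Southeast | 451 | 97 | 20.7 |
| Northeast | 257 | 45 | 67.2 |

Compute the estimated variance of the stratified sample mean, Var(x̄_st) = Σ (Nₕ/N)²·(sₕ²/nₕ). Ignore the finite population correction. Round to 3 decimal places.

51.328

N = 830; Wₕ = Nₕ/N.
zone Southwest: (122/830)²·74.9²/3 = 40.402278
zone Southeast: (451/830)²·20.7²/97 = 1.304265
zone Northeast: (257/830)²·67.2²/45 = 9.621352
Sum = 51.327895 → 51.328.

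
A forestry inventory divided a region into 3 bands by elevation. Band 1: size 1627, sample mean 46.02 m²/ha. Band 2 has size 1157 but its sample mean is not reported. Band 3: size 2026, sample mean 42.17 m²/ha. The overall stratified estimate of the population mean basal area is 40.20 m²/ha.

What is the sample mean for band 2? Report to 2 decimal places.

N = 1627 + 1157 + 2026 = 4810.
Overall total = μ·N = 40.20·4810 = 193362.
Subtract the known strata: 1627·46.02 + 2026·42.17 = 160310.96.
Remaining total for band 2: 193362 − 160310.96 = 33051.04.
Divide by its size: 33051.04 / 1157 = 28.5662... → 28.57.

28.57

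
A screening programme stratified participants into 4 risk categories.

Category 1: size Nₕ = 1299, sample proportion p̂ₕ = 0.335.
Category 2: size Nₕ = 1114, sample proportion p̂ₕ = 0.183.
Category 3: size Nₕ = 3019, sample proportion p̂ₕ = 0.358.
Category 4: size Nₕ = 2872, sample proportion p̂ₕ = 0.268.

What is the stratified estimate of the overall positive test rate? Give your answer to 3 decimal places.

0.300

N = 1299 + 1114 + 3019 + 2872 = 8304.
Overall proportion = Σ (Nₕ/N)·p̂ₕ.
Σ Nₕp̂ₕ = 435.165 + 203.862 + 1080.802 + 769.696 = 2489.525.
2489.525 / 8304 = 0.29980... → 0.300.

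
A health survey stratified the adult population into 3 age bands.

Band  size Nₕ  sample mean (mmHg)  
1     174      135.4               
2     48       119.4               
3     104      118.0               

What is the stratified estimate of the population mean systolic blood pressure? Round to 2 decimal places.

N = 326; weights Wₕ = Nₕ/N = (0.5337, 0.1472, 0.3190).
x̄_st = Σ Wₕ·x̄ₕ = 0.5337·135.4 + 0.1472·119.4 + 0.3190·118.0 ≈ 127.4933...
→ 127.49.

127.49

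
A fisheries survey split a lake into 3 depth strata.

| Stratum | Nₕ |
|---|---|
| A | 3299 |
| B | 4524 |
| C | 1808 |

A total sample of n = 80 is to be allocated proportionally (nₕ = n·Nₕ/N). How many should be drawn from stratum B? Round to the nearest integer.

Share of stratum B = 4524/9631 = 0.46973.
Allocate 80 × 0.46973 = 37.579... → 38.

38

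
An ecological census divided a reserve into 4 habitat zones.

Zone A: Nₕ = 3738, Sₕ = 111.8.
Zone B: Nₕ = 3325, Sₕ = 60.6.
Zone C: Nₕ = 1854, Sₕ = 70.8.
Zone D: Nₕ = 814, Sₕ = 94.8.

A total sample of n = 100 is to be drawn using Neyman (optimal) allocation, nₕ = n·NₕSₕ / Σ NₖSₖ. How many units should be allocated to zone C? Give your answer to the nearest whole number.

16

A: NₕSₕ = 3738·111.8 = 417908.4
B: NₕSₕ = 3325·60.6 = 201495
C: NₕSₕ = 1854·70.8 = 131263.2
D: NₕSₕ = 814·94.8 = 77167.2
Σ NₕSₕ = 827833.8.
n_C = 100·131263.2/827833.8 = 15.856... → 16.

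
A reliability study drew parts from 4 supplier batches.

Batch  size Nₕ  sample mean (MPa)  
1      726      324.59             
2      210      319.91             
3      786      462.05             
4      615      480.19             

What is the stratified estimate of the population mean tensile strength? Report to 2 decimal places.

x̄_st = (Σ Nₕx̄ₕ) / (Σ Nₕ) = (726·324.59 + 210·319.91 + 786·462.05 + 615·480.19) / 2337
= 961321.59 / 2337 = 411.3486... → 411.35.

411.35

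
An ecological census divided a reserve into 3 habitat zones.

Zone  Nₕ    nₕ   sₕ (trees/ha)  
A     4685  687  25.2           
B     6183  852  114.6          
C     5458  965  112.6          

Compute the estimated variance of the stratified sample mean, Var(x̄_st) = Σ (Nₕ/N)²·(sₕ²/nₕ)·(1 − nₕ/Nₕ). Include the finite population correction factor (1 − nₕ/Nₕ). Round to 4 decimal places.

3.1800

N = 16326; Wₕ = Nₕ/N.
zone A: (4685/16326)²·25.2²/687·(1 − 687/4685) = 0.0649587
zone B: (6183/16326)²·114.6²/852·(1 − 852/6183) = 1.9062418
zone C: (5458/16326)²·112.6²/965·(1 − 965/5458) = 1.2088150
Sum = 3.1800154 → 3.1800.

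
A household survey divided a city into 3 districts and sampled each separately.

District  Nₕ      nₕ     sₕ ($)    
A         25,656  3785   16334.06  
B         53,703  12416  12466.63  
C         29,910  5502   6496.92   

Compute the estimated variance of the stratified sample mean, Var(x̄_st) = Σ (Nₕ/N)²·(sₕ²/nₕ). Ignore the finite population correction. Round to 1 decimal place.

N = 109269; Wₕ = Nₕ/N.
district A: (25656/109269)²·16334.06²/3785 = 3886.0319
district B: (53703/109269)²·12466.63²/12416 = 3023.5670
district C: (29910/109269)²·6496.92²/5502 = 574.8219
Sum = 7484.4209 → 7484.4.

7484.4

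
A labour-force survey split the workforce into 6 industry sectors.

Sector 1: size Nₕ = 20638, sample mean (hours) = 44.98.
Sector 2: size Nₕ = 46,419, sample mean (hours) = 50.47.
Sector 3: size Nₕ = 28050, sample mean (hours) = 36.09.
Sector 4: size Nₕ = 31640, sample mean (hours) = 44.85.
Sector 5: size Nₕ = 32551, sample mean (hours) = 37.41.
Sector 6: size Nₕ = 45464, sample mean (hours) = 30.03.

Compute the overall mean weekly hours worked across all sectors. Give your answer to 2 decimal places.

N = 20638 + 46419 + 28050 + 31640 + 32551 + 45464 = 204762.
The stratified mean weights each stratum mean by its population share Nₕ/N.
Σ Nₕx̄ₕ = 20638·44.98 + 46419·50.47 + 28050·36.09 + 31640·44.85 + 32551·37.41 + 45464·30.03 = 928297.24 + 2342766.93 + 1012324.5 + 1419054 + 1217732.91 + 1365283.92 = 8285459.5.
Divide by N: 8285459.5 / 204762 = 40.4639... → 40.46.

40.46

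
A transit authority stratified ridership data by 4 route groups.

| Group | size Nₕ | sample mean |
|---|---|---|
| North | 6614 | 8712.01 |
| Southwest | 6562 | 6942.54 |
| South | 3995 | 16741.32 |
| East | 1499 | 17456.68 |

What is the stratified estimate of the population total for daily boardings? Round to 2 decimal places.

196227318.34

North: 6614·8712.01 = 57621234.14
Southwest: 6562·6942.54 = 45556947.48
South: 3995·16741.32 = 66881573.4
East: 1499·17456.68 = 26167563.32
τ̂ = Σ Nₕx̄ₕ = 196227318.34.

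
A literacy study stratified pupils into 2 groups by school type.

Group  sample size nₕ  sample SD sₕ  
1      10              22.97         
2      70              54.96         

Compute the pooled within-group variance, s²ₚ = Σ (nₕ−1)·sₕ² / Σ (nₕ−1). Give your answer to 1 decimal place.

2732.9

1: (10−1)·22.97² = 9·527.6209 = 4748.5881
2: (70−1)·54.96² = 69·3020.6016 = 208421.5104
Numerator = 213170.0985; denominator = Σ(nₕ−1) = 78.
s²ₚ = 213170.0985/78 = 2732.950... → 2732.9.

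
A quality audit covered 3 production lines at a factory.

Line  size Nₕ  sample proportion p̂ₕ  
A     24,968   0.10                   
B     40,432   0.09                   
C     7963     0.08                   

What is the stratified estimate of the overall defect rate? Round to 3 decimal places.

N = 24968 + 40432 + 7963 = 73363.
Overall proportion = Σ (Nₕ/N)·p̂ₕ.
Σ Nₕp̂ₕ = 2496.8 + 3638.88 + 637.04 = 6772.72.
6772.72 / 73363 = 0.09232... → 0.092.

0.092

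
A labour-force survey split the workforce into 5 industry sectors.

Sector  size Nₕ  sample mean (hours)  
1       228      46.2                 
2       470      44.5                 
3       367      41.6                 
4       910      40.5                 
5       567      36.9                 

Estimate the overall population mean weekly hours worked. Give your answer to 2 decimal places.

x̄_st = (Σ Nₕx̄ₕ) / (Σ Nₕ) = (228·46.2 + 470·44.5 + 367·41.6 + 910·40.5 + 567·36.9) / 2542
= 104493.1 / 2542 = 41.1066... → 41.11.

41.11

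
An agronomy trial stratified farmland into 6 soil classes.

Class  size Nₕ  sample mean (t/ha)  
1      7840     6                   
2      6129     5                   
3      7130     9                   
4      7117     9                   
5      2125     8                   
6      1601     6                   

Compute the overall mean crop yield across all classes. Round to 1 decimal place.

N = 7840 + 6129 + 7130 + 7117 + 2125 + 1601 = 31942.
Weight each subgroup mean by Nₕ/N and sum.
Σ Nₕx̄ₕ = 7840·6 + 6129·5 + 7130·9 + 7117·9 + 2125·8 + 1601·6 = 47040 + 30645 + 64170 + 64053 + 17000 + 9606 = 232514.
Divide by N: 232514 / 31942 = 7.279... → 7.3.

7.3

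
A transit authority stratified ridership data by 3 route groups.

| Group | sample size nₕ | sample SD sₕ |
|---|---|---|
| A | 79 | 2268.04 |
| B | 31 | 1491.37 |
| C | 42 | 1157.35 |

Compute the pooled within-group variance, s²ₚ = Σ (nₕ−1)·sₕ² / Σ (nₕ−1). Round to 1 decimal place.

3509233.4

Degrees of freedom: 78 + 30 + 41 = 149.
Σ(nₕ−1)sₕ² = 78·5144005.4416 + 30·2224184.4769 + 41·1339459.0225 = 522875778.6743.
s²ₚ = 522875778.6743 / 149 = 3509233.414... → 3509233.4.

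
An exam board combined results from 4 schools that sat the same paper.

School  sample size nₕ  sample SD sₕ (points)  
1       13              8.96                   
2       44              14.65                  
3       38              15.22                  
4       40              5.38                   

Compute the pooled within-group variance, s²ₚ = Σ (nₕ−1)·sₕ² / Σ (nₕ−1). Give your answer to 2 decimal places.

Degrees of freedom: 12 + 43 + 37 + 39 = 131.
Σ(nₕ−1)sₕ² = 12·80.2816 + 43·214.6225 + 37·231.6484 + 39·28.9444 = 19891.9691.
s²ₚ = 19891.9691 / 131 = 151.8471... → 151.85.

151.85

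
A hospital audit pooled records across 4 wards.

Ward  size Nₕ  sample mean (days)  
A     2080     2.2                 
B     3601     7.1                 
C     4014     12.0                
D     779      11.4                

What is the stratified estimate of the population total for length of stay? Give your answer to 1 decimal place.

A: 2080·2.2 = 4576
B: 3601·7.1 = 25567.1
C: 4014·12.0 = 48168
D: 779·11.4 = 8880.6
τ̂ = Σ Nₕx̄ₕ = 87191.7.

87191.7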